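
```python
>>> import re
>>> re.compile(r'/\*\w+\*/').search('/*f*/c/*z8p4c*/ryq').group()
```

'/*f*/'

`re.search` tries every starting position until one works.
The match spans [0:5] → '/*f*/'.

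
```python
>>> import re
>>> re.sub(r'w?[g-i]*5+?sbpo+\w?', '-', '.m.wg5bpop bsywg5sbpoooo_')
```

'.m.wg5bpop bsy-'

Each match is replaced by '-'.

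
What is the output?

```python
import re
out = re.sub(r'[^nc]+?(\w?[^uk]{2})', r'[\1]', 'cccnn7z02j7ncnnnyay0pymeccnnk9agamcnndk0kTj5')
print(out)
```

cccnn[z02][7nc]nnn[ay0][yme]ccnn[9ag][mcn]n[kTj]5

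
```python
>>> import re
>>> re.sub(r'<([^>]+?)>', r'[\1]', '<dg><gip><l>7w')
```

'[dg][gip][l]7w'

Each match is replaced using the text its own group 1 captured.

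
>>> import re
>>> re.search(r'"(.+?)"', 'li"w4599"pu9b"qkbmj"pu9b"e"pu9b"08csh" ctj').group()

`search` walks the string left to right and returns the first match it finds.
The match spans [2:9] → '"w4599"'.
Captured: group 1 = 'w4599'.

'"w4599"'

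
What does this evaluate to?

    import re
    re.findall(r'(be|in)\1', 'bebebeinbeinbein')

['be']

After group 1 captures some text, `\1` only succeeds where that same text appears again.
One capturing group, so `findall` returns just the captured substring from the one match — 1 in all.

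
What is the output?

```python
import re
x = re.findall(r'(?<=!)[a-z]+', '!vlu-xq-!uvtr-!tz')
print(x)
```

['vlu', 'uvtr', 'tz']

Because the assertion is zero-width, the text it checks is not consumed and won't appear in the result.
Since nothing is captured, `findall` lists the 3 matched substrings directly.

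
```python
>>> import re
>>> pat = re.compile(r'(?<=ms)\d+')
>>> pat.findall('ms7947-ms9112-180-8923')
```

The lookaround is zero-width — it requires the adjacent text to match without consuming it, so the asserted text isn't part of the match.
Scanning left to right: at [2:6] → '7947'; at [9:13] → '9112'.
With no groups in the pattern, `findall` gives back each whole match — 2 here.

['7947', '9112']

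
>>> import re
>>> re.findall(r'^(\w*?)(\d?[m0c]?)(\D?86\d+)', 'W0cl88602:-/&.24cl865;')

[('W0cl', '8', '8602')]

This matches anchored at the start of the string; then zero or more of a word character (lazy) (captured); then optionally a digit, then optionally one of [m0c] (captured); then optionally a non-digit, then the literal '86', then one or more of a digit (captured).
Because the quantifier is non-greedy, it stops expanding at the earliest point where the rest of the pattern can succeed.
Matches: at [0:9] match 'W0cl88602', groups = ('W0cl', '8', '8602').
Multiple groups make `findall` return tuples — one 3-tuple for the one match.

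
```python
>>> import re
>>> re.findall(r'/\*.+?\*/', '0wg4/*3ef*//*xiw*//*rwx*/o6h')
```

Matches: at [4:11] → '/*3ef*/'; at [11:18] → '/*xiw*/'; at [18:25] → '/*rwx*/'.
`findall` yields the raw match text (3 of them) because the pattern has no groups.

['/*3ef*/', '/*xiw*/', '/*rwx*/']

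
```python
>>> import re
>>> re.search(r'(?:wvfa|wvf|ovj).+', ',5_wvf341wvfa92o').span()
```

(3, 16)

Unlike `match`, `search` isn't anchored — it looks for the pattern anywhere in the string.
The match spans [3:16] → 'wvf341wvfa92o'.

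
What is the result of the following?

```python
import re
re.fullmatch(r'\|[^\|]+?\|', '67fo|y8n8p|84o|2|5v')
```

None

`re.fullmatch` requires the pattern to consume the entire string.
Here there's no way to consume every character, so the call returns None.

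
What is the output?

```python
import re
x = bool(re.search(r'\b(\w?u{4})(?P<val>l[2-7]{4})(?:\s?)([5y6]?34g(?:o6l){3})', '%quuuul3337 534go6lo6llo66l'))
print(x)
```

False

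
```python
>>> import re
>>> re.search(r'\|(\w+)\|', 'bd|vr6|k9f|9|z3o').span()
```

`re.search` scans for the first position where the pattern succeeds.
The match spans [2:7] → '|vr6|'.
Captured: group 1 = 'vr6'.

(2, 7)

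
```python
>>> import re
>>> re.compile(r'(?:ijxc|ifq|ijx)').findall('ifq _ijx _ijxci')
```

Alternation tries branches left to right and keeps the first one that lets the overall match succeed at that position.
Matches: at [0:3] → 'ifq'; at [5:8] → 'ijx'; at [10:14] → 'ijxc'.
`findall` yields the raw match text (3 of them) because the pattern has no groups.

['ifq', 'ijx', 'ijxc']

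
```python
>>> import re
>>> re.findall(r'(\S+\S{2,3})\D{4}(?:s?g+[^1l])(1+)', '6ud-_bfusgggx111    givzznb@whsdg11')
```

This matches one or more of a non-whitespace character, then 2 to 3 of a non-whitespace character (captured); then exactly 4 of a non-digit; then optionally a literal 's', then one or more of the literal 'g', then any character except [1l] (non-capturing group); then one or more of a literal '1' (captured).
Matches: at [0:16] match '6ud-_bfusgggx111', groups = ('6ud-_bf', '111').
2 groups means the one result is a tuple of 2 captured strings — 1 here.

[('6ud-_bf', '111')]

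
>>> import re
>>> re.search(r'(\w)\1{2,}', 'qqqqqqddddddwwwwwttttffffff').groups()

('q',)

After group 1 captures some text, `\1` only succeeds where that same text appears again.
`search` walks the string left to right and returns the first match it finds.
The match spans [0:6] → 'qqqqqq'.
Captured: group 1 = 'q'.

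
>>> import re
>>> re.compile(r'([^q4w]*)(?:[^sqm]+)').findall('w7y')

This matches zero or more of any character except [q4w] (captured); then one or more of any character except [sqm] (non-capturing group).
Walking the string: at [0:3] match 'w7y', group 1 = ''.
With a single group, `findall` returns only what that group captured — 1 item.

['']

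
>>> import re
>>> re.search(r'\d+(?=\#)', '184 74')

Because the assertion is zero-width, the text it checks is not consumed and won't appear in the result.
Here nothing in the string fits, so the call returns None.

None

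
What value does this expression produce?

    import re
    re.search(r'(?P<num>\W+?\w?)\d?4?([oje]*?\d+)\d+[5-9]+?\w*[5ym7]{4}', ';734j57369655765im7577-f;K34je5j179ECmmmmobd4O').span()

This matches one or more of a non-word character (lazy), then optionally a word character (captured as 'num'); then optionally a digit, then optionally a literal '4'; then zero or more of one of [oje] (lazy), then one or more of a digit (captured); then one or more of a digit, then one or more of a character in [5-9] (lazy), then zero or more of a word character; then exactly 4 of one of [5ym7].
`re.search` tries every starting position until one works.
The match spans [0:22] → ';734j57369655765im7577'.
Captured: group 1 = ';7', group 2 = 'j573696557'.

(0, 22)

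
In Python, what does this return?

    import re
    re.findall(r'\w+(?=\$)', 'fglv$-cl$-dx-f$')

The `(?=…)`/`(?<=…)` assertion just peeks at neighbouring text; it doesn't advance the match position.
Matches: at [0:4] → 'fglv'; at [6:8] → 'cl'; at [13:14] → 'f'.
With no groups in the pattern, `findall` gives back each whole match — 3 here.

['fglv', 'cl', 'f']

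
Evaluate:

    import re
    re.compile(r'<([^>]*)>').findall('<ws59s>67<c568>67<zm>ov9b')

`findall` collects group 1 from each match (3 total).

['ws59s', 'c568', 'zm']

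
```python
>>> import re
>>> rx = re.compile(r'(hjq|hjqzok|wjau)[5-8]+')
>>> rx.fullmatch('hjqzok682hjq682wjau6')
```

For `fullmatch`, every character of the input must be accounted for by the pattern.
Here there's no way to consume every character, so the call returns None.

None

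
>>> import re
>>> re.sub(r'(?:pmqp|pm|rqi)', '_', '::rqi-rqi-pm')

'::_-_-_'

Matches: at [2:5] → 'rqi'; at [6:9] → 'rqi'; at [10:12] → 'pm'.
Every occurrence is swapped for '_'.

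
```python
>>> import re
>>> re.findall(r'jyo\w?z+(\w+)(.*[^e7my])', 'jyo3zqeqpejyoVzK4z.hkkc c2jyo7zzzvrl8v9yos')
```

[('qeqpejyoVzK4z', '.hkkc c2jyo7zzzvrl8v9yos')]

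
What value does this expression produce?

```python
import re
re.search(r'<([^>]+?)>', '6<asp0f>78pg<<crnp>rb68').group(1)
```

'asp0f'

The match spans [1:8] → '<asp0f>'.
Captured: group 1 = 'asp0f'.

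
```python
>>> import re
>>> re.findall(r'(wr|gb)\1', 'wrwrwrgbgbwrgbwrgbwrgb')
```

['wr', 'gb']

`\1` has to match the exact text group 1 already captured.
Walking the string: at [0:4] match 'wrwr', group 1 = 'wr'; at [6:10] match 'gbgb', group 1 = 'gb'.
`findall` collects group 1 from each match (2 total).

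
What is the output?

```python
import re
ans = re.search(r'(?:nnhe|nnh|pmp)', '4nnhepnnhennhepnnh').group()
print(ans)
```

nnhe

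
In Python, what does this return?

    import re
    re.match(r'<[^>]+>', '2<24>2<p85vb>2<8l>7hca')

None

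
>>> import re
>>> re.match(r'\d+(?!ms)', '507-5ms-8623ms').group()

`match` is anchored at position 0; if the pattern doesn't fit there, it returns None.
The match spans [0:3] → '507'.

'507'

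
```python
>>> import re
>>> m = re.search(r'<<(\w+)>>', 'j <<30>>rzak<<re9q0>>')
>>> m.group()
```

'<<30>>'

Unlike `match`, `search` isn't anchored — it looks for the pattern anywhere in the string.
The match spans [2:8] → '<<30>>'.
Captured: group 1 = '30'.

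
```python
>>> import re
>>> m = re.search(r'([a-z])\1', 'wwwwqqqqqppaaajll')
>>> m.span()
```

(0, 2)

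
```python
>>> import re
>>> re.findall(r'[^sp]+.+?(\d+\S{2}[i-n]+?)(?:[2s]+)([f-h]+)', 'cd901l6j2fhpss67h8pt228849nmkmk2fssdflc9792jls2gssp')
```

[('228849nmkmk', 'f'), ('92jl', 'g')]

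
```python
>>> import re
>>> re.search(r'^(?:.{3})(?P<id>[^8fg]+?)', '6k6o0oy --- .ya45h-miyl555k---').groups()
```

Pattern: anchored at the start of the string; then exactly 3 of any character (non-capturing group); then one or more of any character except [8fg] (lazy) (captured as 'id').
A non-greedy quantifier consumes as few characters as it can — just enough that the remainder of the pattern still matches from where it stops; whatever follows it matches normally.
Unlike `match`, `search` isn't anchored — it looks for the pattern anywhere in the string.
The match spans [0:4] → '6k6o'.
Captured: group 1 = 'o'.

('o',)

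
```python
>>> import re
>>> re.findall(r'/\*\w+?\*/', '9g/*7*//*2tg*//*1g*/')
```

['/*7*/', '/*2tg*/', '/*1g*/']

Since nothing is captured, `findall` lists the 3 matched substrings directly.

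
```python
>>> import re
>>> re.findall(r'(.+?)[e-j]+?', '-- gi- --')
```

['-- ']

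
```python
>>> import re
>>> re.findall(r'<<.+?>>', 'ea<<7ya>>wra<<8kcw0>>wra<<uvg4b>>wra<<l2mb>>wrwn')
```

['<<7ya>>', '<<8kcw0>>', '<<uvg4b>>', '<<l2mb>>']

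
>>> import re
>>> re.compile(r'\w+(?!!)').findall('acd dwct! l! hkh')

['acd', 'dwc', 'hkh']

The negative lookaround is zero-width — it rules out positions where the adjacent text would match, without consuming anything.
With no groups in the pattern, `findall` gives back each whole match — 3 here.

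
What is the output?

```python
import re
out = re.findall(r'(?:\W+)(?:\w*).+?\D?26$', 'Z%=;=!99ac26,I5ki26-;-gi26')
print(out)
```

['%=;=!99ac26,I5ki26-;-gi26']

Pattern: one or more of a non-word character (non-capturing group); then zero or more of a word character (non-capturing group); then one or more of any character (lazy), then optionally a non-digit, then the literal '26'; then anchored at the end.
Matches: at [1:26] → '%=;=!99ac26,I5ki26-;-gi26'.
No capturing groups, so `findall` returns the 1 full match string.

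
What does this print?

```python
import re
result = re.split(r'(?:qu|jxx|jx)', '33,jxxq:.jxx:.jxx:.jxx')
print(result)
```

Alternation tries branches left to right and keeps the first one that lets the overall match succeed at that position.
Matches to split on: at [3:6] → 'jxx'; at [9:12] → 'jxx'; at [14:17] → 'jxx'; at [19:22] → 'jxx'.
The string is cut at each match, leaving 5 pieces.

['33,', 'q:.', ':.', ':.', '']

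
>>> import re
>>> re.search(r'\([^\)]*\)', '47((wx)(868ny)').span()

(2, 7)

`search` walks the string left to right and returns the first match it finds.
The match spans [2:7] → '((wx)'.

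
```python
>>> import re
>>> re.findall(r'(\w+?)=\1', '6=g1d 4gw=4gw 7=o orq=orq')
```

['4gw', 'orq']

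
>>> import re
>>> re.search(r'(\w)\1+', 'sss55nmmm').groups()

The match spans [0:3] → 'sss'.
Captured: group 1 = 's'.

('s',)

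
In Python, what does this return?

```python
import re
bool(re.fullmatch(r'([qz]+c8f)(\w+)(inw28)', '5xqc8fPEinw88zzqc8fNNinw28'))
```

This matches one or more of one of [qz], then the literal 'c8f' (captured); then one or more of a word character (captured); then the literal 'in', then the literal 'w28' (captured).
`fullmatch` succeeds only if the pattern covers the string from start to end.
Here the string isn't matched end-to-end, so the call returns None, and `bool(None)` is False.

False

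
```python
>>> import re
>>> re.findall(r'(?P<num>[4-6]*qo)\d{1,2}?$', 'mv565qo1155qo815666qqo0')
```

['qo']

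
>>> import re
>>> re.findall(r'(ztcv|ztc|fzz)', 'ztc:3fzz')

['ztc', 'fzz']

One capturing group, so `findall` returns just the captured substring from each match — 2 in all.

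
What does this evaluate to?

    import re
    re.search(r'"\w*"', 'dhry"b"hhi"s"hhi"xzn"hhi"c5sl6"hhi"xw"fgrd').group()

'"b"'

`search` walks the string left to right and returns the first match it finds.
The match spans [4:7] → '"b"'.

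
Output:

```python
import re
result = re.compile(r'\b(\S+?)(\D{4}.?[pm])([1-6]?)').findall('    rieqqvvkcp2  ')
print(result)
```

Pattern: a word boundary (`\b`, zero-width); then one or more of a non-whitespace character (lazy) (captured); then exactly 4 of a non-digit, then optionally any character, then one of [pm] (captured); then optionally a character in [1-6] (captured).
Walking the string: at [4:15] match 'rieqqvvkcp2', groups = ('rieq', 'qvvkcp', '2').
`findall` packs the 3 group values into a tuple for every match.

[('rieq', 'qvvkcp', '2')]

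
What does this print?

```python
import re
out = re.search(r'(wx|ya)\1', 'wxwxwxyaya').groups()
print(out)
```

('wx',)

The match spans [0:4] → 'wxwx'.
Captured: group 1 = 'wx'.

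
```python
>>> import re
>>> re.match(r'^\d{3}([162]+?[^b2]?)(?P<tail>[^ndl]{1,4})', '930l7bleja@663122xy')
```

`re.match` won't scan ahead — the pattern has to work from the very first character.
Here position 0 doesn't satisfy it, so the call returns None.

None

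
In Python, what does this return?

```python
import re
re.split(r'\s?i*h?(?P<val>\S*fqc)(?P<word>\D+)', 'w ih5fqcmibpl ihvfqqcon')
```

['w', '5fqc', 'mibpl ihvfqqcon', '']

This matches optionally whitespace, then zero or more of a literal 'i', then optionally a literal 'h'; then zero or more of a non-whitespace character, then the literal 'fqc' (captured as 'val'); then one or more of a non-digit (captured as 'word').
Matches to split on: at [1:23] → ' ih5fqcmibpl ihvfqqcon'.
With a capturing group present, the delimiter's captured portion is kept in the result list.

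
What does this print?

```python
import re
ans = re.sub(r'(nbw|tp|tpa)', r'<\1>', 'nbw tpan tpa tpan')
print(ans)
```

<nbw> <tp>an <tp>a <tp>an

Alternation tries branches left to right and keeps the first one that lets the overall match succeed at that position.
Matches: at [0:3] → 'nbw'; at [4:6] → 'tp'; at [9:11] → 'tp'; at [13:15] → 'tp'.
The replacement refers to a captured group, so each match is rewritten using its own captured text.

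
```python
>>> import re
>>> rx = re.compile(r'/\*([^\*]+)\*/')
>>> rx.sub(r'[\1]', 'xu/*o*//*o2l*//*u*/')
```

'xu[o][o2l][u]'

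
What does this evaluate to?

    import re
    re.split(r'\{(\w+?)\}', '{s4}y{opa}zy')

The group in the pattern means `split` returns the separators' captures alongside the pieces.

['', 's4', 'y', 'opa', 'zy']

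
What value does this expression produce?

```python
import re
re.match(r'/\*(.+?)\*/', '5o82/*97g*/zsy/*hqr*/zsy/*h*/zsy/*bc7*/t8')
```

None

`re.match` only tries the pattern at the start of the string.
Here position 0 doesn't satisfy it, so the call returns None.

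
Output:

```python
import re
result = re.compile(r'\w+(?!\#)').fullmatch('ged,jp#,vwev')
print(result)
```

A negative assertion filters positions out without eating any characters.
`re.fullmatch` is like wrapping the pattern in `^…$` (in single-line mode).
Here there's no way to consume every character, so the call returns None.

None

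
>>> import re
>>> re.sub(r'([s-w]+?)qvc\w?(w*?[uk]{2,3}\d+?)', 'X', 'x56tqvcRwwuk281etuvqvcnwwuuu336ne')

Each match is replaced by 'X'.

'x56X81eX36ne'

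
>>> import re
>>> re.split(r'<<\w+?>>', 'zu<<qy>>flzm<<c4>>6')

Matches to split on: at [2:8] → '<<qy>>'; at [12:18] → '<<c4>>'.
The string is cut at each match, leaving 3 pieces.

['zu', 'flzm', '6']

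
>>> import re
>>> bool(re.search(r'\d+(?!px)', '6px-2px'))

False

Because the assertion is negative and zero-width, positions next to the forbidden text are skipped.
`re.search` tries every starting position until one works.
Here nothing in the string fits, so the call returns None, and `bool(None)` is False.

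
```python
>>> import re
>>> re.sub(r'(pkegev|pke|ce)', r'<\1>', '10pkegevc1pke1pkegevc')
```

Alternation tries branches left to right and keeps the first one that lets the overall match succeed at that position.
Matches: at [2:8] → 'pkegev'; at [10:13] → 'pke'; at [14:20] → 'pkegev'.
The replacement refers to a captured group, so each match is rewritten using its own captured text.

'10<pkegev>c1<pke>1<pkegev>c'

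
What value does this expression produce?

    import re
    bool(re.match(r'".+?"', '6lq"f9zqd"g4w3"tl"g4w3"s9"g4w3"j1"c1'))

False

`re.match` only tries the pattern at the start of the string.
Here position 0 doesn't satisfy it, so the call returns None, and `bool(None)` is False.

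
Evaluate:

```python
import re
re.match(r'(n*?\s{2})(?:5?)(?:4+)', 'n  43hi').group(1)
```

The pattern matches zero or more of a literal 'n' (lazy), then exactly 2 of whitespace (captured); then optionally a literal '5' (non-capturing group); then one or more of a literal '4' (non-capturing group).
With `match`, the pattern is implicitly anchored at the beginning.
The match spans [0:4] → 'n  4'.
Captured: group 1 = 'n  '.

'n  '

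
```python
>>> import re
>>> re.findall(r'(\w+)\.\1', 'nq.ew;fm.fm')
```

['fm']

The backreference `\1` re-matches whatever the first group consumed, character for character.
Scanning left to right: at [6:11] match 'fm.fm', group 1 = 'fm'.
Because there's exactly one group, `findall` drops the full match and keeps group 1 from the one hit.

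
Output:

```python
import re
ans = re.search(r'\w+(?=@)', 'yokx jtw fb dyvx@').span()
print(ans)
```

(12, 16)

The `(?=…)`/`(?<=…)` assertion just peeks at neighbouring text; it doesn't advance the match position.
The match spans [12:16] → 'dyvx'.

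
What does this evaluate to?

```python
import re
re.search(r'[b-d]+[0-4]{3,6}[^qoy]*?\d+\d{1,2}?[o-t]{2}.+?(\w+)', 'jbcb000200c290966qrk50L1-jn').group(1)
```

This matches one or more of a character in [b-d]; then 3 to 6 of a character in [0-4], then zero or more of any character except [qoy] (lazy), then one or more of a digit; then 1 to 2 of a digit (lazy), then exactly 2 of a character in [o-t], then one or more of any character (lazy); then one or more of a word character (captured).
`re.search` tries every starting position until one works.
The match spans [1:24] → 'bcb000200c290966qrk50L1'.
Captured: group 1 = '50L1'.

'50L1'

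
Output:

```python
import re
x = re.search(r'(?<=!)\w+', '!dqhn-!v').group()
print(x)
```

The lookaround is zero-width — it requires the adjacent text to match without consuming it, so the asserted text isn't part of the match.
`re.search` tries every starting position until one works.
The match spans [1:5] → 'dqhn'.

dqhn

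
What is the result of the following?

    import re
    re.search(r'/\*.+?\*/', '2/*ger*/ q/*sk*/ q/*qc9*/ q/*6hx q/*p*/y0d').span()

With the lazy modifier that quantifier settles for the fewest repetitions that let the rest of the pattern succeed (the atoms after it are unaffected and can still be greedy).
`re.search` scans for the first position where the pattern succeeds.
The match spans [1:8] → '/*ger*/'.

(1, 8)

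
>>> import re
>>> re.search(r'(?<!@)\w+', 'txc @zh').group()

Because the assertion is negative and zero-width, positions next to the forbidden text are skipped.
The match spans [0:3] → 'txc'.

'txc'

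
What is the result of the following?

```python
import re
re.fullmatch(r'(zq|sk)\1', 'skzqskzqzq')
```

None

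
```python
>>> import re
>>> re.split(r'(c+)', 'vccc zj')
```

['v', 'ccc', ' zj']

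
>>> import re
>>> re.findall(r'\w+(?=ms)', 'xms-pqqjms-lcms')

['x', 'pqqj', 'lc']

The `(?=…)`/`(?<=…)` assertion just peeks at neighbouring text; it doesn't advance the match position.
Walking the string: at [0:1] → 'x'; at [4:8] → 'pqqj'; at [11:13] → 'lc'.
Since nothing is captured, `findall` lists the 3 matched substrings directly.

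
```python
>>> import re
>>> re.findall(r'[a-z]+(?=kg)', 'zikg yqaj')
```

The positive lookaround only admits positions where the adjacent text matches; those characters stay outside the span.
Scanning left to right: at [0:2] → 'zi'.
`findall` yields the raw match text (1 of them) because the pattern has no groups.

['zi']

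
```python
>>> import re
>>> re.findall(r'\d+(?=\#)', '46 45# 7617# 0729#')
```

Lookahead/lookbehind check context without consuming it, so the matched span excludes the asserted characters.
With no groups in the pattern, `findall` gives back each whole match — 3 here.

['45', '7617', '0729']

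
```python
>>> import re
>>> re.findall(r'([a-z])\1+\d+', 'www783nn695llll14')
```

A backreference is literal: `\1` must see the identical characters the first group matched.
One capturing group, so `findall` returns just the captured substring from each match — 3 in all.

['w', 'n', 'l']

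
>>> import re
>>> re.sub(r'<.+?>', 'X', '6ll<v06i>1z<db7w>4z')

Every occurrence is swapped for 'X'.

'6llX1zX4z'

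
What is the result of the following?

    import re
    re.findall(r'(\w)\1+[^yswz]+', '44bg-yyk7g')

['4', 'y']

After group 1 captures some text, `\1` only succeeds where that same text appears again.
Matches: at [0:5] match '44bg-', group 1 = '4'; at [5:10] match 'yyk7g', group 1 = 'y'.
One capturing group, so `findall` returns just the captured substring from each match — 2 in all.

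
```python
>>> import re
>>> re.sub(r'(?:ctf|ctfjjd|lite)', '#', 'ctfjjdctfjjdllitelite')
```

Branches in `(...|...)` are attempted left-to-right; the first branch that allows the whole pattern to succeed is taken.
`sub` substitutes '#' at each match site.

'#jjd#jjdl##'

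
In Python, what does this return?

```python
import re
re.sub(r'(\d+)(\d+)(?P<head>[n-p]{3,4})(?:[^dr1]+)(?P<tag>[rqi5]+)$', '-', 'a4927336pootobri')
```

'a-'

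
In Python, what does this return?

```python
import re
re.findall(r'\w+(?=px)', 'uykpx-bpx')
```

Because the assertion is zero-width, the text it checks is not consumed and won't appear in the result.
Scanning left to right: at [0:3] → 'uyk'; at [6:7] → 'b'.
Since nothing is captured, `findall` lists the 2 matched substrings directly.

['uyk', 'b']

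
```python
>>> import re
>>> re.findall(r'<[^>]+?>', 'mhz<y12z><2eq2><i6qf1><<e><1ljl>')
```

With no groups in the pattern, `findall` gives back each whole match — 5 here.

['<y12z>', '<2eq2>', '<i6qf1>', '<<e>', '<1ljl>']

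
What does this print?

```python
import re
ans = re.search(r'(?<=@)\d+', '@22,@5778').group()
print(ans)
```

22

Because the assertion is zero-width, the text it checks is not consumed and won't appear in the result.
Unlike `match`, `search` isn't anchored — it looks for the pattern anywhere in the string.
The match spans [1:3] → '22'.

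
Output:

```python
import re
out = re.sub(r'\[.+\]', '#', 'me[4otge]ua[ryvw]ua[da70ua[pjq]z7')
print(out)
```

me#z7

Matches: at [2:31] → '[4otge]ua[ryvw]ua[da70ua[pjq]'.
Every occurrence is swapped for '#'.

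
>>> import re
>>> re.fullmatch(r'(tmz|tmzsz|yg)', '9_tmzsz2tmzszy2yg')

`re.fullmatch` requires the pattern to consume the entire string.
Here the pattern can't cover the whole string, so the call returns None.

None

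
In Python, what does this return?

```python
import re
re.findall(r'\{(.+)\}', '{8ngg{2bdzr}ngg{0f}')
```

['8ngg{2bdzr}ngg{0f']

Because there's exactly one group, `findall` drops the full match and keeps group 1 from the one hit.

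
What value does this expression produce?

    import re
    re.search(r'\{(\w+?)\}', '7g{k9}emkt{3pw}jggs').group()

The match spans [2:6] → '{k9}'.

'{k9}'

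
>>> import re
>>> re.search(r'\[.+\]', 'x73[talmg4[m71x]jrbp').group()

`search` walks the string left to right and returns the first match it finds.
The match spans [3:16] → '[talmg4[m71x]'.

'[talmg4[m71x]'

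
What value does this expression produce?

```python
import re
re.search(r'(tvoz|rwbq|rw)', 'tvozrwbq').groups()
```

Unlike `match`, `search` isn't anchored — it looks for the pattern anywhere in the string.
The match spans [0:4] → 'tvoz'.
Captured: group 1 = 'tvoz'.

('tvoz',)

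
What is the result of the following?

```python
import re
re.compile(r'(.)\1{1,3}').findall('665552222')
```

['6', '5', '2']

`\1` is not a pattern — it's the concrete string captured by group 1, re-applied verbatim.
Because there's exactly one group, `findall` drops the full match and keeps group 1 from each hit.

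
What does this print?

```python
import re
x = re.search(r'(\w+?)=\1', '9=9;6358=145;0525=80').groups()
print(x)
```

The match spans [0:3] → '9=9'.
Captured: group 1 = '9'.

('9',)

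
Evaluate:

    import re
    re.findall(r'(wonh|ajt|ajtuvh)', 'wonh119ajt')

['wonh', 'ajt']

One capturing group, so `findall` returns just the captured substring from each match — 2 in all.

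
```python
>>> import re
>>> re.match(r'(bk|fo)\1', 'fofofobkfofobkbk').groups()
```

('fo',)

`\1` is not a pattern — it's the concrete string captured by group 1, re-applied verbatim.
`re.match` won't scan ahead — the pattern has to work from the very first character.
The match spans [0:4] → 'fofo'.
Captured: group 1 = 'fo'.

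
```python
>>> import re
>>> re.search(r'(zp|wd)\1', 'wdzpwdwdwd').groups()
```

('wd',)

After group 1 captures some text, `\1` only succeeds where that same text appears again.
`search` walks the string left to right and returns the first match it finds.
The match spans [4:8] → 'wdwd'.
Captured: group 1 = 'wd'.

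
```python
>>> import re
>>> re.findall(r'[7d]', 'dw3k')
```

The pattern matches one of [7d].
Scanning left to right: at [0:1] → 'd'.
`findall` yields the raw match text (1 of them) because the pattern has no groups.

['d']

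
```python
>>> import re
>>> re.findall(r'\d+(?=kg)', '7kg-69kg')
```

The lookaround is zero-width — it requires the adjacent text to match without consuming it, so the asserted text isn't part of the match.
Matches: at [0:1] → '7'; at [4:6] → '69'.
No capturing groups, so `findall` returns the 2 full match strings.

['7', '69']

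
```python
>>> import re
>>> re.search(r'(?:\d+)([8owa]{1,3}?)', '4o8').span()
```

(0, 2)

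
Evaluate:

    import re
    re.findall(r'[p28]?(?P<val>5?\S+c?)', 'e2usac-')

['e2usac-']

This matches optionally one of [p28]; then optionally the literal '5', then one or more of a non-whitespace character, then optionally a literal 'c' (captured as 'val').
One capturing group, so `findall` returns just the captured substring from the one match — 1 in all.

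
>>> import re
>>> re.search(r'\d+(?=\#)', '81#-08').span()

(0, 2)

Lookahead/lookbehind check context without consuming it, so the matched span excludes the asserted characters.
`re.search` scans for the first position where the pattern succeeds.
The match spans [0:2] → '81'.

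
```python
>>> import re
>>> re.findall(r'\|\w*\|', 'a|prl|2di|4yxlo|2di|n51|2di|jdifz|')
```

['|prl|', '|4yxlo|', '|n51|', '|jdifz|']

Scanning left to right: at [1:6] → '|prl|'; at [9:16] → '|4yxlo|'; at [19:24] → '|n51|'; at [27:34] → '|jdifz|'.
With no groups in the pattern, `findall` gives back each whole match — 4 here.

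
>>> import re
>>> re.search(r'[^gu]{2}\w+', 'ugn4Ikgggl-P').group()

'n4Ikgggl'

The pattern matches exactly 2 of any character except [gu]; then one or more of a word character.
`search` walks the string left to right and returns the first match it finds.
The match spans [2:10] → 'n4Ikgggl'.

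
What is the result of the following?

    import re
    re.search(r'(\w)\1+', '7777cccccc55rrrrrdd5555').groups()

The backreference `\1` re-matches whatever the first group consumed, character for character.
`search` walks the string left to right and returns the first match it finds.
The match spans [0:4] → '7777'.
Captured: group 1 = '7'.

('7',)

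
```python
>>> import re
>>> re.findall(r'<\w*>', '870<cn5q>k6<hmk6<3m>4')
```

['<cn5q>', '<3m>']

Scanning left to right: at [3:9] → '<cn5q>'; at [16:20] → '<3m>'.
Since nothing is captured, `findall` lists the 2 matched substrings directly.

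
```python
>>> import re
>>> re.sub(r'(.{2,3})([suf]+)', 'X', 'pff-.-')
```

'X-.-'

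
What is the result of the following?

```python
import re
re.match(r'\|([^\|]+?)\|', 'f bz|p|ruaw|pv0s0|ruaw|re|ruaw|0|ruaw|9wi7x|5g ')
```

None

`re.match` won't scan ahead — the pattern has to work from the very first character.
Here the pattern fails at index 0, so the call returns None.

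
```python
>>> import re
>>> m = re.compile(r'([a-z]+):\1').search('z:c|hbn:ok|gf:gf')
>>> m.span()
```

(11, 16)

A backreference is literal: `\1` must see the identical characters the first group matched.
The match spans [11:16] → 'gf:gf'.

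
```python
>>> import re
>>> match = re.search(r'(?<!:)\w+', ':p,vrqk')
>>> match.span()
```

Because the assertion is negative and zero-width, positions next to the forbidden text are skipped.
The match spans [3:7] → 'vrqk'.

(3, 7)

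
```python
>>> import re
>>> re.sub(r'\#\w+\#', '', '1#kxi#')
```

'1'

Every occurrence is swapped for ''.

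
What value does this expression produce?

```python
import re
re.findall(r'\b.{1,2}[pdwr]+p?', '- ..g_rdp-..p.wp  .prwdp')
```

['g_rdp', 'p.wp', 'prwdp']

The pattern matches a word boundary (`\b`, zero-width); then 1 to 2 of any character, then one or more of one of [pdwr]; then optionally a literal 'p'.
`findall` yields the raw match text (3 of them) because the pattern has no groups.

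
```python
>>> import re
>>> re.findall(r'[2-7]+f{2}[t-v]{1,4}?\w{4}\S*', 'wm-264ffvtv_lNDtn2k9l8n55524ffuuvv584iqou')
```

No capturing groups, so `findall` returns the 1 full match string.

['264ffvtv_lNDtn2k9l8n55524ffuuvv584iqou']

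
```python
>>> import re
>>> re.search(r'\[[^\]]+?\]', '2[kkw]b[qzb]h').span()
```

(1, 6)

`re.search` scans for the first position where the pattern succeeds.
The match spans [1:6] → '[kkw]'.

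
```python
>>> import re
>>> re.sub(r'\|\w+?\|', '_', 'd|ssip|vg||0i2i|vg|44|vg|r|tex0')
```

Matches: at [1:7] → '|ssip|'; at [10:16] → '|0i2i|'; at [18:22] → '|44|'; at [24:27] → '|r|'.
Every occurrence is swapped for '_'.

'd_vg|_vg_vg_tex0'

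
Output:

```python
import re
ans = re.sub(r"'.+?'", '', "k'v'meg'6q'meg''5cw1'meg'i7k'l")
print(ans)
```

Matches: at [1:4] → "'v'"; at [7:11] → "'6q'"; at [14:21] → "''5cw1'"; at [24:29] → "'i7k'".
Every occurrence is swapped for ''.

kmegmegmegl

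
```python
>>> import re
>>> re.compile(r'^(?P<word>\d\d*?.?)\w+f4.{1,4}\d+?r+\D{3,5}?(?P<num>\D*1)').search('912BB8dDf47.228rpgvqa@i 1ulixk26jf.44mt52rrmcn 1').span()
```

The match spans [0:25] → '912BB8dDf47.228rpgvqa@i 1'.

(0, 25)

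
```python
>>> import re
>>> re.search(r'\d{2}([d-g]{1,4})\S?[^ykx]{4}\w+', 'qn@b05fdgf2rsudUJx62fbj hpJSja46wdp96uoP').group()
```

The match spans [4:23] → '05fdgf2rsudUJx62fbj'.

'05fdgf2rsudUJx62fbj'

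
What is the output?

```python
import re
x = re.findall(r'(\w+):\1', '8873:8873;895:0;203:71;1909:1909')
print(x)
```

['8873', '1909']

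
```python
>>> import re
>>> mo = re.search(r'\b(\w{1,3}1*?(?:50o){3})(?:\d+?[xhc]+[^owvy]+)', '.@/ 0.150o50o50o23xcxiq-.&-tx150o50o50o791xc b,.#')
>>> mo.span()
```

(6, 32)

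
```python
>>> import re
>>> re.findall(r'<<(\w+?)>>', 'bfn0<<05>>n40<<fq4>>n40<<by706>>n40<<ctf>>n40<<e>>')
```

['05', 'fq4', 'by706', 'ctf', 'e']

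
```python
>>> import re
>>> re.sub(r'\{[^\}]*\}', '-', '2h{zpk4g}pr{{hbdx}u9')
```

Matches: at [2:9] → '{zpk4g}'; at [11:18] → '{{hbdx}'.
Every occurrence is swapped for '-'.

'2h-pr-u9'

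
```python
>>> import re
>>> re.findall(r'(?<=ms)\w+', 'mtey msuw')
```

['uw']

The lookaround is zero-width — it requires the adjacent text to match without consuming it, so the asserted text isn't part of the match.
With no groups in the pattern, `findall` gives back each whole match — 1 here.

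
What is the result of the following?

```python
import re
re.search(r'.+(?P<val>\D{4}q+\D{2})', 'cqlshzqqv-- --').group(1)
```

'shzqqv-'

The match spans [0:10] → 'cqlshzqqv-'.
Captured: group 1 = 'shzqqv-'.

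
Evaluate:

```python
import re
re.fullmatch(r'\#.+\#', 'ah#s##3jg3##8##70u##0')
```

`re.fullmatch` requires the pattern to consume the entire string.
Here there's no way to consume every character, so the call returns None.

None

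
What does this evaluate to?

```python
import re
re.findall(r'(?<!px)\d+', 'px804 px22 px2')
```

A negative assertion filters positions out without eating any characters.
`findall` yields the raw match text (2 of them) because the pattern has no groups.

['04', '2']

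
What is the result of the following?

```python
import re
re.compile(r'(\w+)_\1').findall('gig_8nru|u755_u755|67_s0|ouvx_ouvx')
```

After group 1 captures some text, `\1` only succeeds where that same text appears again.
Walking the string: at [9:18] match 'u755_u755', group 1 = 'u755'; at [25:34] match 'ouvx_ouvx', group 1 = 'ouvx'.
`findall` collects group 1 from each match (2 total).

['u755', 'ouvx']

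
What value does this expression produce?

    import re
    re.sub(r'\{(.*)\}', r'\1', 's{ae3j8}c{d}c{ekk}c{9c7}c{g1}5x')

'sae3j8}c{d}c{ekk}c{9c7}c{g15x'

Each match is replaced using the text its own group 1 captured.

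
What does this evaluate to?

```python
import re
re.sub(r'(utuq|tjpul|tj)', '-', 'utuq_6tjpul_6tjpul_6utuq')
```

'-_6-_6-_6-'

The regex engine tests alternatives in the order written; an earlier branch that matches wins even if a later one would match more.
Matches: at [0:4] → 'utuq'; at [6:11] → 'tjpul'; at [13:18] → 'tjpul'; at [20:24] → 'utuq'.
Every occurrence is swapped for '-'.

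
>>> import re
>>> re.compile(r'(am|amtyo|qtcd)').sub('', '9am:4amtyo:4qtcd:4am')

'9:4tyo:4:4'

Branches in `(...|...)` are attempted left-to-right; the first branch that allows the whole pattern to succeed is taken.
Matches: at [1:3] → 'am'; at [5:7] → 'am'; at [12:16] → 'qtcd'; at [18:20] → 'am'.
Each match is replaced by ''.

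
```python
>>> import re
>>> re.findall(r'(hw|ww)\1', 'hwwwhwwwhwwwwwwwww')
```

['ww', 'ww']

A backreference is literal: `\1` must see the identical characters the first group matched.
Scanning left to right: at [9:13] match 'wwww', group 1 = 'ww'; at [13:17] match 'wwww', group 1 = 'ww'.
Because there's exactly one group, `findall` drops the full match and keeps group 1 from each hit.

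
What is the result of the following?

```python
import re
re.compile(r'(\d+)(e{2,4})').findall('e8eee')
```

[('8', 'eee')]

`findall` packs the 2 group values into a tuple for every match.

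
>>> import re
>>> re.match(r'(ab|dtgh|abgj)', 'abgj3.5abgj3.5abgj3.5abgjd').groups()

Branches in `(...|...)` are attempted left-to-right; the first branch that allows the whole pattern to succeed is taken.
`match` is anchored at position 0; if the pattern doesn't fit there, it returns None.
The match spans [0:2] → 'ab'.
Captured: group 1 = 'ab'.

('ab',)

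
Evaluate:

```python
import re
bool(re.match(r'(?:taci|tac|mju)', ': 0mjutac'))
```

With `match`, the pattern is implicitly anchored at the beginning.
Here position 0 doesn't satisfy it, so the call returns None, and `bool(None)` is False.

False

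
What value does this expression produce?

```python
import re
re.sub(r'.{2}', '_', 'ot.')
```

Each match is replaced by '_'.

'_.'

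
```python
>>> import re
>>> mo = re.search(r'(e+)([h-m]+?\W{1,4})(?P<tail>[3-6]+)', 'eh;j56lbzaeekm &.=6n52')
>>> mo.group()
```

'eekm &.=6'

Pattern: one or more of a literal 'e' (captured); then one or more of a character in [h-m] (lazy), then 1 to 4 of a non-word character (captured); then one or more of a character in [3-6] (captured as 'tail').
`search` walks the string left to right and returns the first match it finds.
The match spans [10:19] → 'eekm &.=6'.
Captured: group 1 = 'ee', group 2 = 'km &.=', group 3 = '6'.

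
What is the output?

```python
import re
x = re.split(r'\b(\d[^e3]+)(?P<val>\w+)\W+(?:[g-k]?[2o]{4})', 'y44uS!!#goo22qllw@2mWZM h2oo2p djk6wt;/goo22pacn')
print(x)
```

This matches a word boundary (`\b`, zero-width); then a digit, then one or more of any character except [e3] (captured); then one or more of a word character (captured as 'val'); then one or more of a non-word character; then optionally a character in [g-k], then exactly 4 of one of [2o] (non-capturing group).
Because the pattern has a capturing group, `split` also inserts each captured text between the pieces.

['y44uS!!#goo22qllw@', '2mWZM h2oo2p djk6w', 't', 'pacn']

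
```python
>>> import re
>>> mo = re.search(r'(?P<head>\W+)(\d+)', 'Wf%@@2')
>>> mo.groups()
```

The match spans [2:6] → '%@@2'.
Captured: group 1 = '%@@', group 2 = '2'.

('%@@', '2')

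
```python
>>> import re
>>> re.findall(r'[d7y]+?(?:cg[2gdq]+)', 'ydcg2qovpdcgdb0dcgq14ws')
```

['ydcg2q', 'dcgd', 'dcgq']

No capturing groups, so `findall` returns the 3 full match strings.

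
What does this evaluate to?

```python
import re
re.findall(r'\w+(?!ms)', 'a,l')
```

`(?!…)`/`(?<!…)` only lets a position through if the neighbouring text does NOT match; no characters are consumed.
Matches: at [0:1] → 'a'; at [2:3] → 'l'.
`findall` yields the raw match text (2 of them) because the pattern has no groups.

['a', 'l']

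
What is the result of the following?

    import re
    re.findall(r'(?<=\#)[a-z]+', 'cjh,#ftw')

The positive lookaround only admits positions where the adjacent text matches; those characters stay outside the span.
Walking the string: at [5:8] → 'ftw'.
`findall` yields the raw match text (1 of them) because the pattern has no groups.

['ftw']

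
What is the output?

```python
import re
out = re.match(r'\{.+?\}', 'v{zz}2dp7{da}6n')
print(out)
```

`re.match` won't scan ahead — the pattern has to work from the very first character.
Here position 0 doesn't satisfy it, so the call returns None.

None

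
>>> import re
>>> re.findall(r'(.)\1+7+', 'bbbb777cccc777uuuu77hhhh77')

['b', 'c', 'u', 'h']

The backreference `\1` re-matches whatever the first group consumed, character for character.
Walking the string: at [0:7] match 'bbbb777', group 1 = 'b'; at [7:14] match 'cccc777', group 1 = 'c'; at [14:20] match 'uuuu77', group 1 = 'u'; at [20:26] match 'hhhh77', group 1 = 'h'.
Because there's exactly one group, `findall` drops the full match and keeps group 1 from each hit.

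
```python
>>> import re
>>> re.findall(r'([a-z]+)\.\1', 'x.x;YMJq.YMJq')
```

A backreference is literal: `\1` must see the identical characters the first group matched.
With a single group, `findall` returns only what that group captured — 1 item.

['x']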